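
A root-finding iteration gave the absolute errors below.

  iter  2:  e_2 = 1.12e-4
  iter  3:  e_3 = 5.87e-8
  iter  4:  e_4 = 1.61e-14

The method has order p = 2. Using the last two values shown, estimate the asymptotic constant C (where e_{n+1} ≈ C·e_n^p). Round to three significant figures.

C ≈ e_4 / e_3^2
  = 1.61e-14 / (5.87e-8)^2
  = 1.61e-14 / 3.44569e-15 ≈ 4.6725

4.67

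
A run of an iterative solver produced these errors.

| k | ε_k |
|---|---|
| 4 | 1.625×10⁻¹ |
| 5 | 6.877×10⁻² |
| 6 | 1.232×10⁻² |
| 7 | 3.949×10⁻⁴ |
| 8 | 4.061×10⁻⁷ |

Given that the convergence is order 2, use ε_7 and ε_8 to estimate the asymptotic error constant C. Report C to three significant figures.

2.60

C ≈ ε_8 / ε_7^2
  = 4.061×10⁻⁷ / (3.949×10⁻⁴)^2
  = 4.061×10⁻⁷ / 1.55946e-07 ≈ 2.6041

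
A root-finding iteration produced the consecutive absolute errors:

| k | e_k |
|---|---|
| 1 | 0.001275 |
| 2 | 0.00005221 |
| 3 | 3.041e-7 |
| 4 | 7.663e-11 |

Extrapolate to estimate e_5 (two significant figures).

1.2e-16

First estimate the order: p ≈ ln(e_4/e_3) / ln(e_3/e_2) = ln(7.663e-11/3.041e-7)/ln(3.041e-7/0.00005221) = ln(0.000251989)/ln(0.00582455) ≈ 1.6103.
Then e_5 ≈ e_4·(e_4/e_3)^p = 7.663e-11·(0.000251989)^1.6103 = 7.663e-11·1.60378e-06 ≈ 1.229e-16.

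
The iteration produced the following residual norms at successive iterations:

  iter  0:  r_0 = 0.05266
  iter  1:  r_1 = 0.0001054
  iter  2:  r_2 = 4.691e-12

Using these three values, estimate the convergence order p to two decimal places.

2.72

p ≈ ln(r_2/r_1) / ln(r_1/r_0)
  = ln(4.691e-12/0.0001054) / ln(0.0001054/0.05266)
  = ln(4.45066e-08) / ln(0.00200152)
  = -16.92763 / -6.21385 ≈ 2.72418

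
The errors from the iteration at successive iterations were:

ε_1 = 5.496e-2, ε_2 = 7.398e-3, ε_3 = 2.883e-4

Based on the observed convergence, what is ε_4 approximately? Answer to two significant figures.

1.5e-6

First estimate the order: p ≈ ln(ε_3/ε_2) / ln(ε_2/ε_1) = ln(2.883e-4/7.398e-3)/ln(7.398e-3/5.496e-2) = ln(0.03897)/ln(0.134607) ≈ 1.6181.
Then ε_4 ≈ ε_3·(ε_3/ε_2)^p = 2.883e-4·(0.03897)^1.6181 = 2.883e-4·0.00524398 ≈ 1.512e-06.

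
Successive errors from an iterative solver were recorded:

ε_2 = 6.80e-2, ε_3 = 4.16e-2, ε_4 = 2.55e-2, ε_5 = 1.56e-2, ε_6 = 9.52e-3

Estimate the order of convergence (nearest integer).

1

Consecutive ratios: ε_6/ε_5 = 9.52e-3/1.56e-2 = 0.610256, ε_5/ε_4 = 1.56e-2/2.55e-2 = 0.611765.
p ≈ ln(0.610256)/ln(0.611765) = -0.4939/-0.4914 ≈ 1.01.
So the convergence is linear (order 1).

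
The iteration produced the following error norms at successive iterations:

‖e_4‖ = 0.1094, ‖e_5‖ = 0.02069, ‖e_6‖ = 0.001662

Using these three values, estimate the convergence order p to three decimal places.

1.514

p ≈ ln(‖e_6‖/‖e_5‖) / ln(‖e_5‖/‖e_4‖)
  = ln(0.001662/0.02069) / ln(0.02069/0.1094)
  = ln(0.0803287) / ln(0.189122)
  = -2.521628 / -1.665363 ≈ 1.514161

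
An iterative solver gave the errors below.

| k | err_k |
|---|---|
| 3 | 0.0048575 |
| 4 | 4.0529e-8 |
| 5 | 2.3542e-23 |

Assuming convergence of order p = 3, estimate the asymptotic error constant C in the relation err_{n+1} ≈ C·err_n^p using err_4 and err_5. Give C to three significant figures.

C ≈ err_5 / err_4^3
  = 2.3542e-23 / (4.0529e-8)^3
  = 2.3542e-23 / 6.65729e-23 ≈ 0.35363

0.354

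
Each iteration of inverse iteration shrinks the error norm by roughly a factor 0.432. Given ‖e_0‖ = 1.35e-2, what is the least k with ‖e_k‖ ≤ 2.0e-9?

After k steps, ‖e_k‖ ≈ 1.35e-2·0.432^k.
Need 0.432^k ≤ 2.0e-9/1.35e-2 = 1.48148e-07.
k ≥ ln(1.48148e-07)/ln(0.432) = -15.7251/-0.83933 = 18.735.
Smallest integer k = 19.

19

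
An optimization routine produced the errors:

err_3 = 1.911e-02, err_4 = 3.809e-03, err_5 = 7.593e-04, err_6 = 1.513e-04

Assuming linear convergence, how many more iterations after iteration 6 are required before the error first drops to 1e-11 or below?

Rate ρ ≈ err_6/err_5 = 1.513e-04/7.593e-04 = 0.1993.
After j more steps, err_{6+j} ≈ 1.513e-04·ρ^j; need ρ^j ≤ 1e-11/1.513e-04 = 6.60939e-08.
j ≥ ln(6.60939e-08)/ln(0.1993) = -16.5322/-1.61294 = 10.250.
So 11 more iterations are needed.

11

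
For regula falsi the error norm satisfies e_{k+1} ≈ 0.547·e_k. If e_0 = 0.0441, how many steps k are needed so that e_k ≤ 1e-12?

41

After k steps, e_k ≈ 0.0441·0.547^k.
Need 0.547^k ≤ 1e-12/0.0441 = 2.26757e-11.
k ≥ ln(2.26757e-11)/ln(0.547) = -24.5097/-0.60331 = 40.625.
Smallest integer k = 41.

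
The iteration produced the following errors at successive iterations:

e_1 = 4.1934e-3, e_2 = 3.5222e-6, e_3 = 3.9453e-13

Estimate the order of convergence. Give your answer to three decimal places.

2.260

p ≈ ln(e_3/e_2) / ln(e_2/e_1)
  = ln(3.9453e-13/3.5222e-6) / ln(3.5222e-6/4.1934e-3)
  = ln(1.12012e-07) / ln(0.000839939)
  = -16.004660 / -7.082181 ≈ 2.259849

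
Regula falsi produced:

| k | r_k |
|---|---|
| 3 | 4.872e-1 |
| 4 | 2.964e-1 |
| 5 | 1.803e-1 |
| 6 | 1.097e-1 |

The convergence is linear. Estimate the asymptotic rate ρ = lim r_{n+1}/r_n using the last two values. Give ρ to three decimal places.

ρ ≈ r_6/r_5 = 1.097e-1/1.803e-1 = 0.60843

0.608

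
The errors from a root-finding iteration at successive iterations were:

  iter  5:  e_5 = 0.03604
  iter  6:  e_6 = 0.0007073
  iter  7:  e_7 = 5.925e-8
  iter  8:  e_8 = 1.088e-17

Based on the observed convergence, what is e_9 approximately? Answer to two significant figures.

6.1e-41

First estimate the order: p ≈ ln(e_8/e_7) / ln(e_7/e_6) = ln(1.088e-17/5.925e-8)/ln(5.925e-8/0.0007073) = ln(1.83629e-10)/ln(8.37693e-05) ≈ 2.3881.
Then e_9 ≈ e_8·(e_8/e_7)^p = 1.088e-17·(1.83629e-10)^2.3881 = 1.088e-17·5.61459e-24 ≈ 6.109e-41.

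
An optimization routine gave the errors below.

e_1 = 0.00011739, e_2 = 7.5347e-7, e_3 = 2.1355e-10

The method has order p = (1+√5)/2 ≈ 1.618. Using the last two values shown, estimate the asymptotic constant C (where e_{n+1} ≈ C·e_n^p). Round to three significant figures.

C ≈ e_3 / e_2^1.618
  = 2.1355e-10 / (7.5347e-7)^1.618
  = 2.1355e-10 / 1.23906e-10 ≈ 1.7235

1.72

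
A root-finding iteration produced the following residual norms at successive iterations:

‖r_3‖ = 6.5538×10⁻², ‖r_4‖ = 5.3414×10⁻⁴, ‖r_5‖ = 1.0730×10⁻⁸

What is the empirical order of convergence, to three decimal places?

p ≈ ln(‖r_5‖/‖r_4‖) / ln(‖r_4‖/‖r_3‖)
  = ln(1.0730×10⁻⁸/5.3414×10⁻⁴) / ln(5.3414×10⁻⁴/6.5538×10⁻²)
  = ln(2.00884e-05) / ln(0.00815008)
  = -10.815368 / -4.809728 ≈ 2.248644

2.249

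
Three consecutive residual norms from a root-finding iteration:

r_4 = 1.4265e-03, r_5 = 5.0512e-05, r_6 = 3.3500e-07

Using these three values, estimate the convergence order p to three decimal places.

p ≈ ln(r_6/r_5) / ln(r_5/r_4)
  = ln(3.3500e-07/5.0512e-05) / ln(5.0512e-05/1.4265e-03)
  = ln(0.00663209) / ln(0.0354097)
  = -5.015835 / -3.340769 ≈ 1.501401

1.501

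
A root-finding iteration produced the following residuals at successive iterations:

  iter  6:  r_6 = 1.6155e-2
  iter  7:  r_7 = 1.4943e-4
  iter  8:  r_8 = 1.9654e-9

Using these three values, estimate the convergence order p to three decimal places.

2.400

p ≈ ln(r_8/r_7) / ln(r_7/r_6)
  = ln(1.9654e-9/1.4943e-4) / ln(1.4943e-4/1.6155e-2)
  = ln(1.31526e-05) / ln(0.00924977)
  = -11.238891 / -4.683157 ≈ 2.399854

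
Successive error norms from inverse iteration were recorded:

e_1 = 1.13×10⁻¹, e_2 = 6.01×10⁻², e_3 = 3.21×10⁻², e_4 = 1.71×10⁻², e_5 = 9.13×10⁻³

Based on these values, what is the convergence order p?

Consecutive ratios: e_5/e_4 = 9.13×10⁻³/1.71×10⁻² = 0.533918, e_4/e_3 = 1.71×10⁻²/3.21×10⁻² = 0.53271.
p ≈ ln(0.533918)/ln(0.53271) = -0.6275/-0.6298 ≈ 1.00.
So the convergence is linear (order 1).

1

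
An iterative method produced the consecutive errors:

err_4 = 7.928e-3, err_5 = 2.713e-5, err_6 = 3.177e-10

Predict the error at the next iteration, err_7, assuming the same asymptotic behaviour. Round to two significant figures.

4.4e-20

First estimate the order: p ≈ ln(err_6/err_5) / ln(err_5/err_4) = ln(3.177e-10/2.713e-5)/ln(2.713e-5/7.928e-3) = ln(1.17103e-05)/ln(0.00342205) ≈ 2.0000.
Then err_7 ≈ err_6·(err_6/err_5)^p = 3.177e-10·(1.17103e-05)^2.0000 = 3.177e-10·1.37131e-10 ≈ 4.357e-20.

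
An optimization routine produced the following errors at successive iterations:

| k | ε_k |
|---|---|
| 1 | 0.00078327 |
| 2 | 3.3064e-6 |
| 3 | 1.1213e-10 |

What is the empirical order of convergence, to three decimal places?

p ≈ ln(ε_3/ε_2) / ln(ε_2/ε_1)
  = ln(1.1213e-10/3.3064e-6) / ln(3.3064e-6/0.00078327)
  = ln(3.3913e-05) / ln(0.00422128)
  = -10.291712 / -5.467617 ≈ 1.882303

1.882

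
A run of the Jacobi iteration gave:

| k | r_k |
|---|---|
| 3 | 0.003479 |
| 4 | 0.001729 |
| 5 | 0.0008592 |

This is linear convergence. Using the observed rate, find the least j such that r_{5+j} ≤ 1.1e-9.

20

Rate ρ ≈ r_5/r_4 = 0.0008592/0.001729 = 0.4969.
After j more steps, r_{5+j} ≈ 0.0008592·ρ^j; need ρ^j ≤ 1.1e-9/0.0008592 = 1.28026e-06.
j ≥ ln(1.28026e-06)/ln(0.4969) = -13.5684/-0.69937 = 19.401.
So 20 more iterations are needed.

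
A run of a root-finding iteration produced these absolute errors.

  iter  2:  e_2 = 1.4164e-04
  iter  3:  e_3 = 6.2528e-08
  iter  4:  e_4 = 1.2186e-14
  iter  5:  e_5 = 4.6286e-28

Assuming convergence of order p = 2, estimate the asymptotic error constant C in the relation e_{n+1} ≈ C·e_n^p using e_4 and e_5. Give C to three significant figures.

C ≈ e_5 / e_4^2
  = 4.6286e-28 / (1.2186e-14)^2
  = 4.6286e-28 / 1.48499e-28 ≈ 3.1169

3.12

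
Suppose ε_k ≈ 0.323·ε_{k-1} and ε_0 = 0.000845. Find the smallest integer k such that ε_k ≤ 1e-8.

11

After k steps, ε_k ≈ 0.000845·0.323^k.
Need 0.323^k ≤ 1e-8/0.000845 = 1.18343e-05.
k ≥ ln(1.18343e-05)/ln(0.323) = -11.3445/-1.13010 = 10.038.
Smallest integer k = 11.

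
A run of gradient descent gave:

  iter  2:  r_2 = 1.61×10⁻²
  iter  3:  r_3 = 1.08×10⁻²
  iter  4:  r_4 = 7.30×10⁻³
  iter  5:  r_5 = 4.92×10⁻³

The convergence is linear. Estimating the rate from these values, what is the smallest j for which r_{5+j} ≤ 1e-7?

Rate ρ ≈ r_5/r_4 = 4.92×10⁻³/7.30×10⁻³ = 0.6740.
After j more steps, r_{5+j} ≈ 4.92×10⁻³·ρ^j; need ρ^j ≤ 1e-7/4.92×10⁻³ = 2.03252e-05.
j ≥ ln(2.03252e-05)/ln(0.6740) = -10.8036/-0.39453 = 27.383.
So 28 more iterations are needed.

28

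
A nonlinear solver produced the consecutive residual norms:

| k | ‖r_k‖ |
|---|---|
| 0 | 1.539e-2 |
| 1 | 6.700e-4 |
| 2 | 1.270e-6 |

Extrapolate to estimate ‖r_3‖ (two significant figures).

First estimate the order: p ≈ ln(‖r_2‖/‖r_1‖) / ln(‖r_1‖/‖r_0‖) = ln(1.270e-6/6.700e-4)/ln(6.700e-4/1.539e-2) = ln(0.00189552)/ln(0.0435348) ≈ 2.0000.
Then ‖r_3‖ ≈ ‖r_2‖·(‖r_2‖/‖r_1‖)^p = 1.270e-6·(0.00189552)^2.0000 = 1.270e-6·3.593e-06 ≈ 4.563e-12.

4.6e-12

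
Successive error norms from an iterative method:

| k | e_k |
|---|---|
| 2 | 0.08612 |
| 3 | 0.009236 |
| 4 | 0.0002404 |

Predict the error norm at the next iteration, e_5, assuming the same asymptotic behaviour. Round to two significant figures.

First estimate the order: p ≈ ln(e_4/e_3) / ln(e_3/e_2) = ln(0.0002404/0.009236)/ln(0.009236/0.08612) = ln(0.0260286)/ln(0.107246) ≈ 1.6342.
Then e_5 ≈ e_4·(e_4/e_3)^p = 0.0002404·(0.0260286)^1.6342 = 0.0002404·0.00257353 ≈ 6.187e-07.

6.2e-7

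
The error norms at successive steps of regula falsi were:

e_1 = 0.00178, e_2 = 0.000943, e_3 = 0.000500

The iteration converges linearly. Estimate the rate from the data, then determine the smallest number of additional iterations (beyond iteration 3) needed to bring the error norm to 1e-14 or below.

39

Rate ρ ≈ e_3/e_2 = 0.000500/0.000943 = 0.5302.
After j more steps, e_{3+j} ≈ 0.000500·ρ^j; need ρ^j ≤ 1e-14/0.000500 = 2e-11.
j ≥ ln(2e-11)/ln(0.5302) = -24.6353/-0.63450 = 38.826.
So 39 more iterations are needed.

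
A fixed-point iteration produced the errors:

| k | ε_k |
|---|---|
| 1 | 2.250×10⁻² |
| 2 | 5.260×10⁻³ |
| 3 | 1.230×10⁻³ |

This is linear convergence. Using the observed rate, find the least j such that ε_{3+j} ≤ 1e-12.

Rate ρ ≈ ε_3/ε_2 = 1.230×10⁻³/5.260×10⁻³ = 0.2338.
After j more steps, ε_{3+j} ≈ 1.230×10⁻³·ρ^j; need ρ^j ≤ 1e-12/1.230×10⁻³ = 8.13008e-10.
j ≥ ln(8.13008e-10)/ln(0.2338) = -20.9303/-1.45329 = 14.402.
So 15 more iterations are needed.

15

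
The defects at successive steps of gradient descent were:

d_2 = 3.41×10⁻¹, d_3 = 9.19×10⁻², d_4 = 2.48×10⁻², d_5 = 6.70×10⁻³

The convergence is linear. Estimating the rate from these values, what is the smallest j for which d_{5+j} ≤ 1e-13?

20

Rate ρ ≈ d_5/d_4 = 6.70×10⁻³/2.48×10⁻² = 0.2702.
After j more steps, d_{5+j} ≈ 6.70×10⁻³·ρ^j; need ρ^j ≤ 1e-13/6.70×10⁻³ = 1.49254e-11.
j ≥ ln(1.49254e-11)/ln(0.2702) = -24.9280/-1.30859 = 19.050.
So 20 more iterations are needed.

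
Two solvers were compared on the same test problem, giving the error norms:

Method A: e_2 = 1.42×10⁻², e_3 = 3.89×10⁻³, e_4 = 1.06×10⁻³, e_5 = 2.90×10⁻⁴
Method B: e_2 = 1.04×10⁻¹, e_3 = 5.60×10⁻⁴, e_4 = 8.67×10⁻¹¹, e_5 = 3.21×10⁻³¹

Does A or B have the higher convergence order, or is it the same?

B

Method A: p ≈ ln(2.90×10⁻⁴/1.06×10⁻³)/ln(1.06×10⁻³/3.89×10⁻³) ≈ 1.00.
Method B: p ≈ ln(3.21×10⁻³¹/8.67×10⁻¹¹)/ln(8.67×10⁻¹¹/5.60×10⁻⁴) ≈ 3.00.
Method B has the higher order (≈3.0 vs ≈1.0).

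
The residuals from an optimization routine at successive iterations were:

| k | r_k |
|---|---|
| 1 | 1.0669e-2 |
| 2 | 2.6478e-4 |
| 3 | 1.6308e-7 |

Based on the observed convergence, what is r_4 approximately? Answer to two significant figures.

First estimate the order: p ≈ ln(r_3/r_2) / ln(r_2/r_1) = ln(1.6308e-7/2.6478e-4)/ln(2.6478e-4/1.0669e-2) = ln(0.000615908)/ln(0.0248177) ≈ 2.0000.
Then r_4 ≈ r_3·(r_3/r_2)^p = 1.6308e-7·(0.000615908)^2.0000 = 1.6308e-7·3.79343e-07 ≈ 6.186e-14.

6.2e-14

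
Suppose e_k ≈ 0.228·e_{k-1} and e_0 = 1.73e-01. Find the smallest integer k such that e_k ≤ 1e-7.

After k steps, e_k ≈ 1.73e-01·0.228^k.
Need 0.228^k ≤ 1e-7/1.73e-01 = 5.78035e-07.
k ≥ ln(5.78035e-07)/ln(0.228) = -14.3636/-1.47841 = 9.716.
Smallest integer k = 10.

10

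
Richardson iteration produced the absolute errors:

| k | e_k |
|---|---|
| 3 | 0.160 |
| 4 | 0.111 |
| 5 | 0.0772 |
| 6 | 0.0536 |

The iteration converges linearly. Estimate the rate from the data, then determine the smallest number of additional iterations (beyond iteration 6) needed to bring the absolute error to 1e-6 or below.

Rate ρ ≈ e_6/e_5 = 0.0536/0.0772 = 0.6943.
After j more steps, e_{6+j} ≈ 0.0536·ρ^j; need ρ^j ≤ 1e-6/0.0536 = 1.86567e-05.
j ≥ ln(1.86567e-05)/ln(0.6943) = -10.8893/-0.36485 = 29.846.
So 30 more iterations are needed.

30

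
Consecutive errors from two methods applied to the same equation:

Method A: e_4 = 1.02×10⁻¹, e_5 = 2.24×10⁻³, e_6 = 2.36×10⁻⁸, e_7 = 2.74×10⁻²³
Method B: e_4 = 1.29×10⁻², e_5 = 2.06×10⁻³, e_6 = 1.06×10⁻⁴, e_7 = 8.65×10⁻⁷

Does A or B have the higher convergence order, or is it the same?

Method A: p ≈ ln(2.74×10⁻²³/2.36×10⁻⁸)/ln(2.36×10⁻⁸/2.24×10⁻³) ≈ 3.00.
Method B: p ≈ ln(8.65×10⁻⁷/1.06×10⁻⁴)/ln(1.06×10⁻⁴/2.06×10⁻³) ≈ 1.62.
Method A has the higher order (≈3.0 vs ≈1.6).

A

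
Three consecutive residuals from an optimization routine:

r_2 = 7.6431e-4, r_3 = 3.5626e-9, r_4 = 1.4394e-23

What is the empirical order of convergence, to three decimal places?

2.700

p ≈ ln(r_4/r_3) / ln(r_3/r_2)
  = ln(1.4394e-23/3.5626e-9) / ln(3.5626e-9/7.6431e-4)
  = ln(4.04031e-15) / ln(4.6612e-06)
  = -33.142455 / -12.276238 ≈ 2.699724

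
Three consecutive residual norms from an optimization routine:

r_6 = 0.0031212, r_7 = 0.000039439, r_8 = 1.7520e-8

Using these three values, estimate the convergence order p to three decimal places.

p ≈ ln(r_8/r_7) / ln(r_7/r_6)
  = ln(1.7520e-8/0.000039439) / ln(0.000039439/0.0031212)
  = ln(0.00044423) / ln(0.0126358)
  = -7.719168 / -4.371221 ≈ 1.765907

1.766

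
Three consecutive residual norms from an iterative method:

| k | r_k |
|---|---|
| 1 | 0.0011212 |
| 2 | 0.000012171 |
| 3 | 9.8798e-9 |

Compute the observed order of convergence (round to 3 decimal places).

p ≈ ln(r_3/r_2) / ln(r_2/r_1)
  = ln(9.8798e-9/0.000012171) / ln(0.000012171/0.0011212)
  = ln(0.000811749) / ln(0.0108553)
  = -7.116319 / -4.523102 ≈ 1.573327

1.573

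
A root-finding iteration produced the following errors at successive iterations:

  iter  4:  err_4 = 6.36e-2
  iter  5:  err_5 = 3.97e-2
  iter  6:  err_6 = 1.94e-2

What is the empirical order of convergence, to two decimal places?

1.52

p ≈ ln(err_6/err_5) / ln(err_5/err_4)
  = ln(1.94e-2/3.97e-2) / ln(3.97e-2/6.36e-2)
  = ln(0.488665) / ln(0.624214)
  = -0.71608 / -0.47126 ≈ 1.51950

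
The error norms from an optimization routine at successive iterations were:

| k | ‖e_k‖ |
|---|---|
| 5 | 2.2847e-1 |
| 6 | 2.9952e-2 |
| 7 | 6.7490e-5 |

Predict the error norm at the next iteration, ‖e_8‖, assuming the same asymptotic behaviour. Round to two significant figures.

First estimate the order: p ≈ ln(‖e_7‖/‖e_6‖) / ln(‖e_6‖/‖e_5‖) = ln(6.7490e-5/2.9952e-2)/ln(2.9952e-2/2.2847e-1) = ln(0.00225327)/ln(0.131098) ≈ 3.0000.
Then ‖e_8‖ ≈ ‖e_7‖·(‖e_7‖/‖e_6‖)^p = 6.7490e-5·(0.00225327)^3.0000 = 6.7490e-5·1.14404e-08 ≈ 7.721e-13.

7.7e-13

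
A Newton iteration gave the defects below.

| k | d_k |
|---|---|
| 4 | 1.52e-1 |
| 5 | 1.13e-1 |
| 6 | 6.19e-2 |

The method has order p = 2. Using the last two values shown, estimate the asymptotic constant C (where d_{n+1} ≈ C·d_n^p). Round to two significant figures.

4.8

C ≈ d_6 / d_5^2
  = 6.19e-2 / (1.13e-1)^2
  = 6.19e-2 / 0.012769 ≈ 4.8477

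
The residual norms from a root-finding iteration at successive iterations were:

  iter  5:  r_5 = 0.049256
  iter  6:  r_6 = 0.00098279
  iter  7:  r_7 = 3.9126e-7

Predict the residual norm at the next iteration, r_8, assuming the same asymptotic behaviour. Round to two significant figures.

6.2e-14

First estimate the order: p ≈ ln(r_7/r_6) / ln(r_6/r_5) = ln(3.9126e-7/0.00098279)/ln(0.00098279/0.049256) = ln(0.000398111)/ln(0.0199527) ≈ 2.0000.
Then r_8 ≈ r_7·(r_7/r_6)^p = 3.9126e-7·(0.000398111)^2.0000 = 3.9126e-7·1.58492e-07 ≈ 6.201e-14.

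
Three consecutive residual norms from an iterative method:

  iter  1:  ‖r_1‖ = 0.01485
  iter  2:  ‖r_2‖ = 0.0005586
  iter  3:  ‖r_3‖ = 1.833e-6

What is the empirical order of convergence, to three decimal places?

1.744

p ≈ ln(‖r_3‖/‖r_2‖) / ln(‖r_2‖/‖r_1‖)
  = ln(1.833e-6/0.0005586) / ln(0.0005586/0.01485)
  = ln(0.00328142) / ln(0.0376162)
  = -5.719479 / -3.280320 ≈ 1.743573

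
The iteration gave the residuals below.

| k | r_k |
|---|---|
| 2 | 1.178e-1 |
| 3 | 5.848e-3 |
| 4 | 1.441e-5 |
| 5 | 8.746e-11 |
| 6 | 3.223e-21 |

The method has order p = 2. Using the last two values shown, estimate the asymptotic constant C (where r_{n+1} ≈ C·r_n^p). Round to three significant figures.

C ≈ r_6 / r_5^2
  = 3.223e-21 / (8.746e-11)^2
  = 3.223e-21 / 7.64925e-21 ≈ 0.42135

0.421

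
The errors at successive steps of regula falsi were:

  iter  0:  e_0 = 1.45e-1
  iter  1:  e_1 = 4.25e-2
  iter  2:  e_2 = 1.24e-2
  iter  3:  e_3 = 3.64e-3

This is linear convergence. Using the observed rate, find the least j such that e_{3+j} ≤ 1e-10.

Rate ρ ≈ e_3/e_2 = 3.64e-3/1.24e-2 = 0.2935.
After j more steps, e_{3+j} ≈ 3.64e-3·ρ^j; need ρ^j ≤ 1e-10/3.64e-3 = 2.74725e-08.
j ≥ ln(2.74725e-08)/ln(0.2935) = -17.4101/-1.22588 = 14.202.
So 15 more iterations are needed.

15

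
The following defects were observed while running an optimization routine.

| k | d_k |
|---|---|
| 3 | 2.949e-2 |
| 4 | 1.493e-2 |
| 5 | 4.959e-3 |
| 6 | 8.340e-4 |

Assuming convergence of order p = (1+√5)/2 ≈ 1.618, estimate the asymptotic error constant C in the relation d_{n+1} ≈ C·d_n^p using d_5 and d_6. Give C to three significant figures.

C ≈ d_6 / d_5^1.618
  = 8.340e-4 / (4.959e-3)^1.618
  = 8.340e-4 / 0.000186701 ≈ 4.467

4.47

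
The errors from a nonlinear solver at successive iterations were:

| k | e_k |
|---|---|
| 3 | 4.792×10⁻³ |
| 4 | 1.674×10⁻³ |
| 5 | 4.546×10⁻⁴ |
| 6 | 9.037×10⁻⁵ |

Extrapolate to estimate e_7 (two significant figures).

First estimate the order: p ≈ ln(e_6/e_5) / ln(e_5/e_4) = ln(9.037×10⁻⁵/4.546×10⁻⁴)/ln(4.546×10⁻⁴/1.674×10⁻³) = ln(0.19879)/ln(0.271565) ≈ 1.2393.
Then e_7 ≈ e_6·(e_6/e_5)^p = 9.037×10⁻⁵·(0.19879)^1.2393 = 9.037×10⁻⁵·0.135052 ≈ 1.22e-05.

1.2e-5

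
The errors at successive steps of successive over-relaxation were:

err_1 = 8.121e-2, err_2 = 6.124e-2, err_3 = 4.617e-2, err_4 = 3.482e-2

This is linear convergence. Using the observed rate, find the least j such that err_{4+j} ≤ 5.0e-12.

Rate ρ ≈ err_4/err_3 = 3.482e-2/4.617e-2 = 0.7542.
After j more steps, err_{4+j} ≈ 3.482e-2·ρ^j; need ρ^j ≤ 5.0e-12/3.482e-2 = 1.43596e-10.
j ≥ ln(1.43596e-10)/ln(0.7542) = -22.6640/-0.28210 = 80.340.
So 81 more iterations are needed.

81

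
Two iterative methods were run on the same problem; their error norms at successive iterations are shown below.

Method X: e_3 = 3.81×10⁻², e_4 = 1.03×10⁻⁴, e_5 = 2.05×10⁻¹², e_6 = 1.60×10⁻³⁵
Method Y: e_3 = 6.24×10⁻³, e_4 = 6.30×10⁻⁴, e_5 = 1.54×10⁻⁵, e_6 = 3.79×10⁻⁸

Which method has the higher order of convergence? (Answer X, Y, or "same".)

X

Method X: p ≈ ln(1.60×10⁻³⁵/2.05×10⁻¹²)/ln(2.05×10⁻¹²/1.03×10⁻⁴) ≈ 3.00.
Method Y: p ≈ ln(3.79×10⁻⁸/1.54×10⁻⁵)/ln(1.54×10⁻⁵/6.30×10⁻⁴) ≈ 1.62.
Method X has the higher order (≈3.0 vs ≈1.6).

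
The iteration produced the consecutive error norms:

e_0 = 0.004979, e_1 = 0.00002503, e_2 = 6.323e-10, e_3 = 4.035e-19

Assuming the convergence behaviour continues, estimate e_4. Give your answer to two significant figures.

1.6e-37

First estimate the order: p ≈ ln(e_3/e_2) / ln(e_2/e_1) = ln(4.035e-19/6.323e-10)/ln(6.323e-10/0.00002503) = ln(6.38146e-10)/ln(2.52617e-05) ≈ 2.0000.
Then e_4 ≈ e_3·(e_3/e_2)^p = 4.035e-19·(6.38146e-10)^2.0000 = 4.035e-19·4.0723e-19 ≈ 1.643e-37.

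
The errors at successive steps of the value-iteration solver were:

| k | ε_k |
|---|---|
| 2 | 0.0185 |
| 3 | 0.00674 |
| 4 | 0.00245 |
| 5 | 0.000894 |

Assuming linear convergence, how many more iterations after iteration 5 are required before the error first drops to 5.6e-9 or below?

Rate ρ ≈ ε_5/ε_4 = 0.000894/0.00245 = 0.3649.
After j more steps, ε_{5+j} ≈ 0.000894·ρ^j; need ρ^j ≤ 5.6e-9/0.000894 = 6.26398e-06.
j ≥ ln(6.26398e-06)/ln(0.3649) = -11.9807/-1.00813 = 11.884.
So 12 more iterations are needed.

12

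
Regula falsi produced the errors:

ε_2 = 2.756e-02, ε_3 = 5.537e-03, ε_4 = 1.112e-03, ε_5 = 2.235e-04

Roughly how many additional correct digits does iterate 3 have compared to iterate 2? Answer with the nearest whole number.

1

Digits gained ≈ log₁₀(ε_2/ε_3) = log₁₀(2.756e-02/5.537e-03) = log₁₀(4.97742) ≈ 0.697.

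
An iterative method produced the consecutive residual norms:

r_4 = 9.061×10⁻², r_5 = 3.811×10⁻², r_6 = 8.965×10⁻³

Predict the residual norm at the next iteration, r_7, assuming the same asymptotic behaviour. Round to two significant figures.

First estimate the order: p ≈ ln(r_6/r_5) / ln(r_5/r_4) = ln(8.965×10⁻³/3.811×10⁻²)/ln(3.811×10⁻²/9.061×10⁻²) = ln(0.23524)/ln(0.420594) ≈ 1.6709.
Then r_7 ≈ r_6·(r_6/r_5)^p = 8.965×10⁻³·(0.23524)^1.6709 = 8.965×10⁻³·0.089096 ≈ 0.0007987.

8.0e-4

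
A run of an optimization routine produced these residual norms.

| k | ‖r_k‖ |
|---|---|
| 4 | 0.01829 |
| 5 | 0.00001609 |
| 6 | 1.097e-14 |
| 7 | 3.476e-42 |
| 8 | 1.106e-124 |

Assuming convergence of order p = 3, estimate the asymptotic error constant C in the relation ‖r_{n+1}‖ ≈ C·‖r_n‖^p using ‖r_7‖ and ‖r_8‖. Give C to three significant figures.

2.63

C ≈ ‖r_8‖ / ‖r_7‖^3
  = 1.106e-124 / (3.476e-42)^3
  = 1.106e-124 / 4.1999e-125 ≈ 2.6334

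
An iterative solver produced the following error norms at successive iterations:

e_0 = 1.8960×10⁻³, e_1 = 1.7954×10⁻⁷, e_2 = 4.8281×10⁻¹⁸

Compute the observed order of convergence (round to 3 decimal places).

p ≈ ln(e_2/e_1) / ln(e_1/e_0)
  = ln(4.8281×10⁻¹⁸/1.7954×10⁻⁷) / ln(1.7954×10⁻⁷/1.8960×10⁻³)
  = ln(2.68915e-11) / ln(9.46941e-05)
  = -24.339211 / -9.264859 ≈ 2.627046

2.627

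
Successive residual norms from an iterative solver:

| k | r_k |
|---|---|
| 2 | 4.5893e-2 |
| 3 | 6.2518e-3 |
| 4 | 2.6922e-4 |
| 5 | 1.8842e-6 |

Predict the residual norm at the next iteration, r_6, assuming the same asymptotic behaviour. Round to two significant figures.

7.5e-10

First estimate the order: p ≈ ln(r_5/r_4) / ln(r_4/r_3) = ln(1.8842e-6/2.6922e-4)/ln(2.6922e-4/6.2518e-3) = ln(0.00699874)/ln(0.0430628) ≈ 1.5777.
Then r_6 ≈ r_5·(r_5/r_4)^p = 1.8842e-6·(0.00699874)^1.5777 = 1.8842e-6·0.000398188 ≈ 7.503e-10.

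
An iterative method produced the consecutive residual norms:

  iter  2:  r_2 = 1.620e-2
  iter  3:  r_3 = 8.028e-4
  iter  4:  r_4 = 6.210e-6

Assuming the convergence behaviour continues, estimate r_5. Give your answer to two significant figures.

2.4e-9

First estimate the order: p ≈ ln(r_4/r_3) / ln(r_3/r_2) = ln(6.210e-6/8.028e-4)/ln(8.028e-4/1.620e-2) = ln(0.00773543)/ln(0.0495556) ≈ 1.6181.
Then r_5 ≈ r_4·(r_4/r_3)^p = 6.210e-6·(0.00773543)^1.6181 = 6.210e-6·0.000383139 ≈ 2.379e-09.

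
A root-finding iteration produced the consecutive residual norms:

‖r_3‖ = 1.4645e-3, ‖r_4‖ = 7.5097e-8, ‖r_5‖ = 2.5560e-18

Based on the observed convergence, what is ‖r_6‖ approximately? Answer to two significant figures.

First estimate the order: p ≈ ln(‖r_5‖/‖r_4‖) / ln(‖r_4‖/‖r_3‖) = ln(2.5560e-18/7.5097e-8)/ln(7.5097e-8/1.4645e-3) = ln(3.4036e-11)/ln(5.12783e-05) ≈ 2.4401.
Then ‖r_6‖ ≈ ‖r_5‖·(‖r_5‖/‖r_4‖)^p = 2.5560e-18·(3.4036e-11)^2.4401 = 2.5560e-18·2.86341e-26 ≈ 7.319e-44.

7.3e-44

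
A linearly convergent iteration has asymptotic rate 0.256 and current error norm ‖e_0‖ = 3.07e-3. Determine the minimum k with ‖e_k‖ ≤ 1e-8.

After k steps, ‖e_k‖ ≈ 3.07e-3·0.256^k.
Need 0.256^k ≤ 1e-8/3.07e-3 = 3.25733e-06.
k ≥ ln(3.25733e-06)/ln(0.256) = -12.6346/-1.36258 = 9.273.
Smallest integer k = 10.

10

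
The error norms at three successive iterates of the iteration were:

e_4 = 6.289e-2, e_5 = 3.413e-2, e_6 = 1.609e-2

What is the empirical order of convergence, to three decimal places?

1.230

p ≈ ln(e_6/e_5) / ln(e_5/e_4)
  = ln(1.609e-2/3.413e-2) / ln(3.413e-2/6.289e-2)
  = ln(0.471433) / ln(0.542694)
  = -0.751978 / -0.611210 ≈ 1.230310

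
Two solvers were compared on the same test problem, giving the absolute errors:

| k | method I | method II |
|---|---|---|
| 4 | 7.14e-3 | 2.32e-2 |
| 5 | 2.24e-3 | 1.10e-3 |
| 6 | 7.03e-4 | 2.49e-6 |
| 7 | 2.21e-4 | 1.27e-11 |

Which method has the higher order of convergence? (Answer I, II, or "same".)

Method I: p ≈ ln(2.21e-4/7.03e-4)/ln(7.03e-4/2.24e-3) ≈ 1.00.
Method II: p ≈ ln(1.27e-11/2.49e-6)/ln(2.49e-6/1.10e-3) ≈ 2.00.
Method II has the higher order (≈2.0 vs ≈1.0).

II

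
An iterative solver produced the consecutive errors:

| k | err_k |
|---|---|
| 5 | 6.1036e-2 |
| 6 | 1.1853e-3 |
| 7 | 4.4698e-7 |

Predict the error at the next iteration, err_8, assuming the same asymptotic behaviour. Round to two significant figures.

6.4e-14

First estimate the order: p ≈ ln(err_7/err_6) / ln(err_6/err_5) = ln(4.4698e-7/1.1853e-3)/ln(1.1853e-3/6.1036e-2) = ln(0.000377103)/ln(0.0194197) ≈ 2.0000.
Then err_8 ≈ err_7·(err_7/err_6)^p = 4.4698e-7·(0.000377103)^2.0000 = 4.4698e-7·1.42207e-07 ≈ 6.356e-14.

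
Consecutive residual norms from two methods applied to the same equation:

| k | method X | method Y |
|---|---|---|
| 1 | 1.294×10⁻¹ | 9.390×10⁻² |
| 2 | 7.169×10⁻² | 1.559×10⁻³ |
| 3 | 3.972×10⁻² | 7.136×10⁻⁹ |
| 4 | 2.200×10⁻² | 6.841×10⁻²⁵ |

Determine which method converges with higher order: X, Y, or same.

Method X: p ≈ ln(2.200×10⁻²/3.972×10⁻²)/ln(3.972×10⁻²/7.169×10⁻²) ≈ 1.00.
Method Y: p ≈ ln(6.841×10⁻²⁵/7.136×10⁻⁹)/ln(7.136×10⁻⁹/1.559×10⁻³) ≈ 3.00.
Method Y has the higher order (≈3.0 vs ≈1.0).

Y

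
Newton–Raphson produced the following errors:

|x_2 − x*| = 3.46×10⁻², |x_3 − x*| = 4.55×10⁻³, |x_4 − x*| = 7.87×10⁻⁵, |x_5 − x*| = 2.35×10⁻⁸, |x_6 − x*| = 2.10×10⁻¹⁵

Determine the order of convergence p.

2

Consecutive ratios: |x_6 − x*|/|x_5 − x*| = 2.10×10⁻¹⁵/2.35×10⁻⁸ = 8.93617e-08, |x_5 − x*|/|x_4 − x*| = 2.35×10⁻⁸/7.87×10⁻⁵ = 0.000298602.
p ≈ ln(8.93617e-08)/ln(0.000298602) = -16.2306/-8.1164 ≈ 2.00.
So the convergence is quadratic (order 2).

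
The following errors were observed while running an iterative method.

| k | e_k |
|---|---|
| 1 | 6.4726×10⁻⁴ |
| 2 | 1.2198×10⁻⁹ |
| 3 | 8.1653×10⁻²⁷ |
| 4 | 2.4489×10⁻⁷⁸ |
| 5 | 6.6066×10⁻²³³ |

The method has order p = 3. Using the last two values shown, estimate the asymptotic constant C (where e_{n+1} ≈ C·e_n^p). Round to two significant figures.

C ≈ e_5 / e_4^3
  = 6.6066×10⁻²³³ / (2.4489×10⁻⁷⁸)^3
  = 6.6066×10⁻²³³ / 1.46863e-233 ≈ 4.4985

4.5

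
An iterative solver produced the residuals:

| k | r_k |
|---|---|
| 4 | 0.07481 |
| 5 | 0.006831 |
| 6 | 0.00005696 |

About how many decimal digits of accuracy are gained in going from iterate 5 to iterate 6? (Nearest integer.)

2

Digits gained ≈ log₁₀(r_5/r_6) = log₁₀(0.006831/0.00005696) = log₁₀(119.926) ≈ 2.079.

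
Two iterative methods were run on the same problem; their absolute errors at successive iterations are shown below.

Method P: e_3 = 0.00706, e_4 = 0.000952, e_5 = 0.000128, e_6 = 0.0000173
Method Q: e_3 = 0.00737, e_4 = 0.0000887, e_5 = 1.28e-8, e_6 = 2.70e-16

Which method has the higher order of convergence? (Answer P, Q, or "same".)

Method P: p ≈ ln(0.0000173/0.000128)/ln(0.000128/0.000952) ≈ 1.00.
Method Q: p ≈ ln(2.70e-16/1.28e-8)/ln(1.28e-8/0.0000887) ≈ 2.00.
Method Q has the higher order (≈2.0 vs ≈1.0).

Q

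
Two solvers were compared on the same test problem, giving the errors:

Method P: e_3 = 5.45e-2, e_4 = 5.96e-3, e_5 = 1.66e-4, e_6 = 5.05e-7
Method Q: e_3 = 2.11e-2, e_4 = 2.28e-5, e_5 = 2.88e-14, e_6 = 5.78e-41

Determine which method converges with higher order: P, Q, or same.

Q

Method P: p ≈ ln(5.05e-7/1.66e-4)/ln(1.66e-4/5.96e-3) ≈ 1.62.
Method Q: p ≈ ln(5.78e-41/2.88e-14)/ln(2.88e-14/2.28e-5) ≈ 3.00.
Method Q has the higher order (≈3.0 vs ≈1.6).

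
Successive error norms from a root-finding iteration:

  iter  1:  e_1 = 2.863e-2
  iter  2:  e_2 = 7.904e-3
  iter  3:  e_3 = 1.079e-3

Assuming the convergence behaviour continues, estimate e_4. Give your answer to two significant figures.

5.0e-5

First estimate the order: p ≈ ln(e_3/e_2) / ln(e_2/e_1) = ln(1.079e-3/7.904e-3)/ln(7.904e-3/2.863e-2) = ln(0.136513)/ln(0.276074) ≈ 1.5472.
Then e_4 ≈ e_3·(e_3/e_2)^p = 1.079e-3·(0.136513)^1.5472 = 1.079e-3·0.0459136 ≈ 4.954e-05.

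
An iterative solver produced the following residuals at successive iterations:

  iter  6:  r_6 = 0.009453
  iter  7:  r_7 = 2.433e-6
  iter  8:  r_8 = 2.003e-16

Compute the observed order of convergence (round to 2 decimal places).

p ≈ ln(r_8/r_7) / ln(r_7/r_6)
  = ln(2.003e-16/2.433e-6) / ln(2.433e-6/0.009453)
  = ln(8.23263e-11) / ln(0.000257379)
  = -23.22033 / -8.26496 ≈ 2.80949

2.81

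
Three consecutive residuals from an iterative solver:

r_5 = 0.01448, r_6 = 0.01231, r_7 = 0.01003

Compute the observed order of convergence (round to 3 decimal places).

p ≈ ln(r_7/r_6) / ln(r_6/r_5)
  = ln(0.01003/0.01231) / ln(0.01231/0.01448)
  = ln(0.814785) / ln(0.850138)
  = -0.204831 / -0.162357 ≈ 1.261609

1.262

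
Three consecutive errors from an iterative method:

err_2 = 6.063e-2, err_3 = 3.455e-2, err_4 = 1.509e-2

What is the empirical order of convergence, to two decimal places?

1.47

p ≈ ln(err_4/err_3) / ln(err_3/err_2)
  = ln(1.509e-2/3.455e-2) / ln(3.455e-2/6.063e-2)
  = ln(0.436758) / ln(0.56985)
  = -0.82838 / -0.56238 ≈ 1.47299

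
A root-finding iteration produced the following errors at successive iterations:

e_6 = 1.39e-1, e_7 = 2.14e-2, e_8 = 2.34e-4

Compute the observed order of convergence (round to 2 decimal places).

2.41

p ≈ ln(e_8/e_7) / ln(e_7/e_6)
  = ln(2.34e-4/2.14e-2) / ln(2.14e-2/1.39e-1)
  = ln(0.0109346) / ln(0.153957)
  = -4.51582 / -1.87108 ≈ 2.41348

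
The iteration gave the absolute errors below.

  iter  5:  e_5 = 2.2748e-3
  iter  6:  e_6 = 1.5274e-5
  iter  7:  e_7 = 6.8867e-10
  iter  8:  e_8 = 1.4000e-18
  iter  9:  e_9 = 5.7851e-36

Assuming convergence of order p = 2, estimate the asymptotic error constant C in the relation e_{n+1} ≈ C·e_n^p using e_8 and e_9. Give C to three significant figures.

2.95

C ≈ e_9 / e_8^2
  = 5.7851e-36 / (1.4000e-18)^2
  = 5.7851e-36 / 1.96e-36 ≈ 2.9516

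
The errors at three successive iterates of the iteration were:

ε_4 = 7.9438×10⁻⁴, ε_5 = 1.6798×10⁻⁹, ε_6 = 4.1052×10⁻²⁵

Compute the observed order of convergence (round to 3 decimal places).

p ≈ ln(ε_6/ε_5) / ln(ε_5/ε_4)
  = ln(4.1052×10⁻²⁵/1.6798×10⁻⁹) / ln(1.6798×10⁻⁹/7.9438×10⁻⁴)
  = ln(2.44386e-16) / ln(2.11461e-06)
  = -35.947783 / -13.066640 ≈ 2.751111

2.751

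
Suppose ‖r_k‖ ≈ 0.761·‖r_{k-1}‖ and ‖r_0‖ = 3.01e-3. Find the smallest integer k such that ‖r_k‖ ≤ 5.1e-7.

32

After k steps, ‖r_k‖ ≈ 3.01e-3·0.761^k.
Need 0.761^k ≤ 5.1e-7/3.01e-3 = 0.000169435.
k ≥ ln(0.000169435)/ln(0.761) = -8.6830/-0.27312 = 31.792.
Smallest integer k = 32.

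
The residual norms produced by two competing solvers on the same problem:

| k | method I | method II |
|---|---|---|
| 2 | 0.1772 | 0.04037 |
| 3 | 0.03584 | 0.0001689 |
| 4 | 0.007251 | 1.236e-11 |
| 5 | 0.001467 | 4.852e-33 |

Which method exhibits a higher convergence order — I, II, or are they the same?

II

Method I: p ≈ ln(0.001467/0.007251)/ln(0.007251/0.03584) ≈ 1.00.
Method II: p ≈ ln(4.852e-33/1.236e-11)/ln(1.236e-11/0.0001689) ≈ 3.00.
Method II has the higher order (≈3.0 vs ≈1.0).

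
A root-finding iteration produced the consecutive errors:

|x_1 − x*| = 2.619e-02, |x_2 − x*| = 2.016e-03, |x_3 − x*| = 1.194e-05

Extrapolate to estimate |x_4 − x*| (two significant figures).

First estimate the order: p ≈ ln(|x_3 − x*|/|x_2 − x*|) / ln(|x_2 − x*|/|x_1 − x*|) = ln(1.194e-05/2.016e-03)/ln(2.016e-03/2.619e-02) = ln(0.00592262)/ln(0.0769759) ≈ 2.0002.
Then |x_4 − x*| ≈ |x_3 − x*|·(|x_3 − x*|/|x_2 − x*|)^p = 1.194e-05·(0.00592262)^2.0002 = 1.194e-05·3.50415e-05 ≈ 4.184e-10.

4.2e-10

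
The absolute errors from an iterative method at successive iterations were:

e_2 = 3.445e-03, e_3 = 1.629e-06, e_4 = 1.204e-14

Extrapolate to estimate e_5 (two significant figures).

First estimate the order: p ≈ ln(e_4/e_3) / ln(e_3/e_2) = ln(1.204e-14/1.629e-06)/ln(1.629e-06/3.445e-03) = ln(7.39104e-09)/ln(0.000472859) ≈ 2.4453.
Then e_5 ≈ e_4·(e_4/e_3)^p = 1.204e-14·(7.39104e-09)^2.4453 = 1.204e-14·1.30781e-20 ≈ 1.575e-34.

1.6e-34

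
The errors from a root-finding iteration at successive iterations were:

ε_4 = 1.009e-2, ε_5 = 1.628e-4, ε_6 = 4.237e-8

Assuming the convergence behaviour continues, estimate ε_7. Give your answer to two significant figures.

2.9e-15

First estimate the order: p ≈ ln(ε_6/ε_5) / ln(ε_5/ε_4) = ln(4.237e-8/1.628e-4)/ln(1.628e-4/1.009e-2) = ln(0.000260258)/ln(0.0161348) ≈ 2.0001.
Then ε_7 ≈ ε_6·(ε_6/ε_5)^p = 4.237e-8·(0.000260258)^2.0001 = 4.237e-8·6.76783e-08 ≈ 2.868e-15.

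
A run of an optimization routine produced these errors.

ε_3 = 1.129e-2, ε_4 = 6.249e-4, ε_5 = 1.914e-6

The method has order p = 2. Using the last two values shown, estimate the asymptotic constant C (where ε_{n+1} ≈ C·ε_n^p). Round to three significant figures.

C ≈ ε_5 / ε_4^2
  = 1.914e-6 / (6.249e-4)^2
  = 1.914e-6 / 3.905e-07 ≈ 4.9014

4.90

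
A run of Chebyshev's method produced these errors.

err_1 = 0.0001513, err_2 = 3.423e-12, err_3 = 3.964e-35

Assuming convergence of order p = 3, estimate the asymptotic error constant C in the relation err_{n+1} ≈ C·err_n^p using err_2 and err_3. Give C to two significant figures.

C ≈ err_3 / err_2^3
  = 3.964e-35 / (3.423e-12)^3
  = 3.964e-35 / 4.0107e-35 ≈ 0.98835

0.99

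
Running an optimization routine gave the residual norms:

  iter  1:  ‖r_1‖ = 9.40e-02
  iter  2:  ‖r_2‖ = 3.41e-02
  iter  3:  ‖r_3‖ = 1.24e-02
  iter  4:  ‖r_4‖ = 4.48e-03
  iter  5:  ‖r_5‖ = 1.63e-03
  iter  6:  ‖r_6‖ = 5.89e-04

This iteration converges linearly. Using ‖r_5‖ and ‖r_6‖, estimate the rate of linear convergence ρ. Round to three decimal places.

0.361

ρ ≈ ‖r_6‖/‖r_5‖ = 5.89e-04/1.63e-03 = 0.36135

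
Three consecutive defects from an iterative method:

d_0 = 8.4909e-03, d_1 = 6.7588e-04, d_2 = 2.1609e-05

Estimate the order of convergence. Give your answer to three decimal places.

1.360

p ≈ ln(d_2/d_1) / ln(d_1/d_0)
  = ln(2.1609e-05/6.7588e-04) / ln(6.7588e-04/8.4909e-03)
  = ln(0.0319717) / ln(0.0796005)
  = -3.442904 / -2.530735 ≈ 1.360436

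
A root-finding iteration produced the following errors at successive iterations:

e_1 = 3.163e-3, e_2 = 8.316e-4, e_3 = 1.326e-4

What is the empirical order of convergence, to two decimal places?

1.37

p ≈ ln(e_3/e_2) / ln(e_2/e_1)
  = ln(1.326e-4/8.316e-4) / ln(8.316e-4/3.163e-3)
  = ln(0.159452) / ln(0.262915)
  = -1.83601 / -1.33592 ≈ 1.37434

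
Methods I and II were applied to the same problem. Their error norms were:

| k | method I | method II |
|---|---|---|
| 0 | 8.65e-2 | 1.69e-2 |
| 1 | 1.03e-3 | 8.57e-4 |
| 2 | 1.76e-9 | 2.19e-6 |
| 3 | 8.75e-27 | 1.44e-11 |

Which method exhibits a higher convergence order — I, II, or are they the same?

I

Method I: p ≈ ln(8.75e-27/1.76e-9)/ln(1.76e-9/1.03e-3) ≈ 3.00.
Method II: p ≈ ln(1.44e-11/2.19e-6)/ln(2.19e-6/8.57e-4) ≈ 2.00.
Method I has the higher order (≈3.0 vs ≈2.0).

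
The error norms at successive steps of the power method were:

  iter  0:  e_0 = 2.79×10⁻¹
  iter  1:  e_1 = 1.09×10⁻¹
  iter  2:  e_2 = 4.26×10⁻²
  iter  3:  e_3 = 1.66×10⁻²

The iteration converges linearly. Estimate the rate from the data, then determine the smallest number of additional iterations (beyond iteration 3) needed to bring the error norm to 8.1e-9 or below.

16

Rate ρ ≈ e_3/e_2 = 1.66×10⁻²/4.26×10⁻² = 0.3897.
After j more steps, e_{3+j} ≈ 1.66×10⁻²·ρ^j; need ρ^j ≤ 8.1e-9/1.66×10⁻² = 4.87952e-07.
j ≥ ln(4.87952e-07)/ln(0.3897) = -14.5330/-0.94238 = 15.422.
So 16 more iterations are needed.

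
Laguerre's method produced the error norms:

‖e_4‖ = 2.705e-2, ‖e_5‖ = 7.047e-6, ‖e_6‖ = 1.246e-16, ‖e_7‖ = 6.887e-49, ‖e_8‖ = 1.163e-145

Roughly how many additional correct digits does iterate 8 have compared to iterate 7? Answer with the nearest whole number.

97

Digits gained ≈ log₁₀(‖e_7‖/‖e_8‖) = log₁₀(6.887e-49/1.163e-145) = log₁₀(5.92175e+96) ≈ 96.772.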